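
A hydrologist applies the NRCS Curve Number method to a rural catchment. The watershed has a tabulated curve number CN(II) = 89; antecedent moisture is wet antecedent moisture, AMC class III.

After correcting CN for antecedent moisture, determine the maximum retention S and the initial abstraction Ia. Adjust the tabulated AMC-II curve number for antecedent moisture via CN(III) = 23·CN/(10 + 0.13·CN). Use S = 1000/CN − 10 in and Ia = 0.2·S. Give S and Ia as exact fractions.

Adjust CN=89 to AMC III: 23·89/(10 + 0.13·89) → 2047 ÷ (2157/100) = 204700/2157 ≈ 94.900
Retention S: 1000/CN − 10 with CN=94.900 → S = 1100/2047 ≈ 0.537 in
Ia = 0.2S: 0.2·0.537 = 0.107 in (exactly 220/2047)

S = 1100/2047 in ≈ 0.537 in; Ia = 220/2047 in ≈ 0.107 in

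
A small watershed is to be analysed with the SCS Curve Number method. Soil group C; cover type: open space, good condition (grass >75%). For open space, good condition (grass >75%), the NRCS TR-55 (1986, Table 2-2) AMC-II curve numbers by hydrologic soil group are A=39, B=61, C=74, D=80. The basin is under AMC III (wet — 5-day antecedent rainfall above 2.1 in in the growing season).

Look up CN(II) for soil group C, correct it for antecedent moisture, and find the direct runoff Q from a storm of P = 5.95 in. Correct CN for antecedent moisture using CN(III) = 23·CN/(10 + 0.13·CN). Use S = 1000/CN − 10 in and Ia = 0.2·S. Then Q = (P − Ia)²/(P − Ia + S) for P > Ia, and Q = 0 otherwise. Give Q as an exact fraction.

NRCS table: open space, good condition (grass >75%), soil group C → CN(II) = 74
Wet (AMC III): CN(III) = 23·74/(10 + 0.13·74) = 1702/(981/50) = 85100/981 ≈ 86.748
Max retention: S = 1000/(85100/981) − 10 = 1300/851 in (≈ 1.528 in)
Ia = 0.2·(1300/851) = 260/851 in ≈ 0.306 in
Excess rainfall: 5.950 − 0.306 = 5.644 in; P > Ia so Q > 0
Runoff Q = (P−Ia)²/(P−Ia+S) = (5.644)²/(5.644+1.528) = 9229252761/2077614380 ≈ 4.442 in

Q = 9229252761/2077614380 in ≈ 4.442 in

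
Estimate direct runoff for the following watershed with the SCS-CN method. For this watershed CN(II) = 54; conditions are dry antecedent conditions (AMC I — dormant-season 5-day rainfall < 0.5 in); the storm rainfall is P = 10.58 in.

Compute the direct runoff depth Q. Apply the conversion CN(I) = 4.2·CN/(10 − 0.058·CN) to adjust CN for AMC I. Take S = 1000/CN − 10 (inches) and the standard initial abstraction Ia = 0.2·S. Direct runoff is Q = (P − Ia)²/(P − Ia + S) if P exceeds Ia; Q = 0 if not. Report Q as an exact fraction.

Q = 1487126663/936712350 in ≈ 1.588 in

Dry (AMC I): CN(I) = 4.2·54/(10 − 0.058·54) = (1134/5)/(1717/250) = 56700/1717 ≈ 33.023
Max retention: S = 1000/(56700/1717) − 10 = 11500/567 in (≈ 20.282 in)
Ia = 0.2S: 0.2·20.282 = 4.056 in (exactly 2300/567)
Excess rainfall: 10.580 − 4.056 = 6.524 in; P > Ia so Q > 0
Runoff Q = (P−Ia)²/(P−Ia+S) = (6.524)²/(6.524+20.282) = 1487126663/936712350 ≈ 1.588 in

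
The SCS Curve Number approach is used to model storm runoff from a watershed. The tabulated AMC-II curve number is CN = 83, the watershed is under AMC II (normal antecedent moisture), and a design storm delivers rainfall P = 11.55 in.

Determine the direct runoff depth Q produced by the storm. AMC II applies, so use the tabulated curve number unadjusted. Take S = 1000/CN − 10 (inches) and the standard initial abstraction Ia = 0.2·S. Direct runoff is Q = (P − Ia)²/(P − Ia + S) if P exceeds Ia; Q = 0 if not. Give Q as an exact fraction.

Q = 341991049/36342380 in ≈ 9.410 in

CN(II) = 83; AMC II needs no correction.
Max retention: S = 1000/83 − 10 = 170/83 in (≈ 2.048 in)
Ia = 0.2·(170/83) = 34/83 in ≈ 0.410 in
Excess rainfall: 11.550 − 0.410 = 11.140 in; P > Ia so Q > 0
Q: (18493/1660)² ÷ (21893/1660) = 341991049/36342380 in (≈ 9.410 in)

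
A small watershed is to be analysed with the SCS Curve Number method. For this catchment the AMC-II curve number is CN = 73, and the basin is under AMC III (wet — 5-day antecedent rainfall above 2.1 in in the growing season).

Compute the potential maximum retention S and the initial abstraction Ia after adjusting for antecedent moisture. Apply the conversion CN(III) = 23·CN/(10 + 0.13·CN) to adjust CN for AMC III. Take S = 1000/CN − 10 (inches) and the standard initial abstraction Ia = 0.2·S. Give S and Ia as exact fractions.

S = 2700/1679 in ≈ 1.608 in; Ia = 540/1679 in ≈ 0.322 in

Wet (AMC III): CN(III) = 23·73/(10 + 0.13·73) = 1679/(1949/100) = 167900/1949 ≈ 86.147
S = 1000/(167900/1949) − 10 = 2700/1679 in ≈ 1.608 in
Ia = 0.2S: 0.2·1.608 = 0.322 in (exactly 540/1679)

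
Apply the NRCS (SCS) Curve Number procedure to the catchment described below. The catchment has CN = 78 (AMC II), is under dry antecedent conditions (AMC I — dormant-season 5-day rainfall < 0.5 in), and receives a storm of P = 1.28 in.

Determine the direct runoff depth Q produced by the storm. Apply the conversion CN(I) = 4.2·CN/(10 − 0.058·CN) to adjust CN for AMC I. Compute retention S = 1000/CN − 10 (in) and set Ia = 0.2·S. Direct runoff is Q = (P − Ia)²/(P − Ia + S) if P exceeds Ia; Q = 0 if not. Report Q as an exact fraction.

Q = 0 in ≈ 0.000 in

Adjust CN=78 to AMC I: 4.2·78/(10 − 0.058·78) → (1638/5) ÷ (1369/250) = 81900/1369 ≈ 59.825
S = 1000/(81900/1369) − 10 = 5500/819 in ≈ 6.716 in
Initial abstraction Ia = S/5 = (5500/819)/5 = 1100/819 ≈ 1.343 in
P = 1.280 ≤ Ia = 1.343 in: entire storm abstracted, Q = 0.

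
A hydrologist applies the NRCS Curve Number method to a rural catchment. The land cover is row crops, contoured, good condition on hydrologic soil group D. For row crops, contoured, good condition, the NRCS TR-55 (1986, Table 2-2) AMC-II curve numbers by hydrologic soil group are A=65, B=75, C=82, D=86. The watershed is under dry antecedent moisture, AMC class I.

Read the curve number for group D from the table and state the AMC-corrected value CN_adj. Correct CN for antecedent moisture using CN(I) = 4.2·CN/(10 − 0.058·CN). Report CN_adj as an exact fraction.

CN_adj = 12900/179 ≈ 72.067

NRCS table: row crops, contoured, good condition, soil group D → CN(II) = 86
CN(I) from CN(II)=86: (4.2·86)/(10 − 0.058·86) = 12900/179 ≈ 72.067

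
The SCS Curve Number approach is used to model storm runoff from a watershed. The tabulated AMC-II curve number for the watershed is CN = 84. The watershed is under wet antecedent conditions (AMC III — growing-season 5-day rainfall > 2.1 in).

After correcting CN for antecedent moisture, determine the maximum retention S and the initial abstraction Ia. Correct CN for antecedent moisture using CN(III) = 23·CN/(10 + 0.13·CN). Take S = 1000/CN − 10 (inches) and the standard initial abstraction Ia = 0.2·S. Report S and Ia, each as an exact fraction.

Adjust CN=84 to AMC III: 23·84/(10 + 0.13·84) → 1932 ÷ (523/25) = 48300/523 ≈ 92.352
Retention S: 1000/CN − 10 with CN=92.352 → S = 400/483 ≈ 0.828 in
Ia = 0.2·(400/483) = 80/483 in ≈ 0.166 in

S = 400/483 in ≈ 0.828 in; Ia = 80/483 in ≈ 0.166 in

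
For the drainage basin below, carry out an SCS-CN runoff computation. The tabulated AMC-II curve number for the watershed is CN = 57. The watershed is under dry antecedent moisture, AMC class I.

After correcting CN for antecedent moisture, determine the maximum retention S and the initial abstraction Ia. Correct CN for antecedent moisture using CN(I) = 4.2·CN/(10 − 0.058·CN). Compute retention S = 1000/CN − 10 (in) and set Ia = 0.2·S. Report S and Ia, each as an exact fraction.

S = 21500/1197 in ≈ 17.962 in; Ia = 4300/1197 in ≈ 3.592 in

Adjust CN=57 to AMC I: 4.2·57/(10 − 0.058·57) → (1197/5) ÷ (3347/500) = 119700/3347 ≈ 35.763
Retention S: 1000/CN − 10 with CN=35.763 → S = 21500/1197 ≈ 17.962 in
Ia = 0.2·(21500/1197) = 4300/1197 in ≈ 3.592 in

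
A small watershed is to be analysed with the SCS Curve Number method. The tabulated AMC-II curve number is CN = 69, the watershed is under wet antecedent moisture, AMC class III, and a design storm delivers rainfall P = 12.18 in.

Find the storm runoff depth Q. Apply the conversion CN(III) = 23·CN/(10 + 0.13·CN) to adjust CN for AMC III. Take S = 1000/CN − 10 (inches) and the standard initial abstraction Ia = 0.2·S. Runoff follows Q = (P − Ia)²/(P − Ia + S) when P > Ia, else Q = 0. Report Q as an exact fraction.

Q = 875128443289/86529826050 in ≈ 10.114 in

CN(III) from CN(II)=69: (23·69)/(10 + 0.13·69) = 158700/1897 ≈ 83.658
Max retention: S = 1000/(158700/1897) − 10 = 3100/1587 in (≈ 1.953 in)
Ia = 0.2S: 0.2·1.953 = 0.391 in (exactly 620/1587)
P − Ia = 12.180 − 0.391 = 935483/79350 ≈ 11.789 in (> 0, runoff occurs)
Q = (935483/79350)²/((935483/79350) + 3100/1587) = (875128443289/6296422500)/(1090483/79350) = 875128443289/86529826050 in ≈ 10.114 in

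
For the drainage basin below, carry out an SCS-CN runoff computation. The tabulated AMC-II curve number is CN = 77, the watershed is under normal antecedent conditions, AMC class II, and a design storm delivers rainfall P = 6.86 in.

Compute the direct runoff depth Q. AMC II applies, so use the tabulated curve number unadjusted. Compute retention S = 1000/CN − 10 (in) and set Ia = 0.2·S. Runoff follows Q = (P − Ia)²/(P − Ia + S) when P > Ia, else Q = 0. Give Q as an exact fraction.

Q = 581340321/137102350 in ≈ 4.240 in

CN(II) = 77; AMC II needs no correction.
Retention S: 1000/CN − 10 with CN=77.000 → S = 230/77 ≈ 2.987 in
Ia = 0.2S: 0.2·2.987 = 0.597 in (exactly 46/77)
Since P=6.860 > Ia=0.597: effective rainfall P−Ia = 24111/3850 in
Q = (24111/3850)²/((24111/3850) + 230/77) = (581340321/14822500)/(35611/3850) = 581340321/137102350 in ≈ 4.240 in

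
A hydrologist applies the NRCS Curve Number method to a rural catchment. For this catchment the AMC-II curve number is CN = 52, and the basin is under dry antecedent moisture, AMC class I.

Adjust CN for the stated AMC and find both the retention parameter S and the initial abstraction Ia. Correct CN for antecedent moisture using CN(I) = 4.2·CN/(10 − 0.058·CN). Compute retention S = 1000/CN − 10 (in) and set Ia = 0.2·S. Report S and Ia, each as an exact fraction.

S = 2000/91 in ≈ 21.978 in; Ia = 400/91 in ≈ 4.396 in

CN(I) from CN(II)=52: (4.2·52)/(10 − 0.058·52) = 9100/291 ≈ 31.271
Max retention: S = 1000/(9100/291) − 10 = 2000/91 in (≈ 21.978 in)
Ia = 0.2·(2000/91) = 400/91 in ≈ 4.396 in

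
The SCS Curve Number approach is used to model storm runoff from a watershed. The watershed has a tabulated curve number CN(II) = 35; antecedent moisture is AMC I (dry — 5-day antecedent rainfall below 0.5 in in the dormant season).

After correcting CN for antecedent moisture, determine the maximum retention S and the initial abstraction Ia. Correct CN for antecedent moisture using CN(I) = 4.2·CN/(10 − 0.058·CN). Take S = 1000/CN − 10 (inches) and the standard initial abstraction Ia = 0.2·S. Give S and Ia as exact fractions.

Adjust CN=35 to AMC I: 4.2·35/(10 − 0.058·35) → 147 ÷ (797/100) = 14700/797 ≈ 18.444
S = 1000/(14700/797) − 10 = 6500/147 in ≈ 44.218 in
Ia = 0.2S: 0.2·44.218 = 8.844 in (exactly 1300/147)

S = 6500/147 in ≈ 44.218 in; Ia = 1300/147 in ≈ 8.844 in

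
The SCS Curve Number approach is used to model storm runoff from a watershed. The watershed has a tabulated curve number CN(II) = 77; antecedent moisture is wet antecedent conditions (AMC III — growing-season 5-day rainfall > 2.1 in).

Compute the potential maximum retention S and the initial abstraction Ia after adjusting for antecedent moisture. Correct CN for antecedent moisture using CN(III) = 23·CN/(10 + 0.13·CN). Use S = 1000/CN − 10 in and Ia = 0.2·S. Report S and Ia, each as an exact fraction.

Wet (AMC III): CN(III) = 23·77/(10 + 0.13·77) = 1771/(2001/100) = 7700/87 ≈ 88.506
Retention S: 1000/CN − 10 with CN=88.506 → S = 100/77 ≈ 1.299 in
Ia = 0.2S: 0.2·1.299 = 0.260 in (exactly 20/77)

S = 100/77 in ≈ 1.299 in; Ia = 20/77 in ≈ 0.260 in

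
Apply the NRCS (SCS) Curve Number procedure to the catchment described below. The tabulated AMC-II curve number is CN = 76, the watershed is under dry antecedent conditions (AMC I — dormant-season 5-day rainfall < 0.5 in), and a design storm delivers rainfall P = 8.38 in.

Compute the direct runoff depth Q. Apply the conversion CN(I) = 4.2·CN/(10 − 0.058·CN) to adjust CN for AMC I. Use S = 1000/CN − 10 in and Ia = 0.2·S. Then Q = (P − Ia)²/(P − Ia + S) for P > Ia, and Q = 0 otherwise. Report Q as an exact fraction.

Dry (AMC I): CN(I) = 4.2·76/(10 − 0.058·76) = (1596/5)/(699/125) = 13300/233 ≈ 57.082
S = 1000/(13300/233) − 10 = 1000/133 in ≈ 7.519 in
Initial abstraction Ia = S/5 = (1000/133)/5 = 200/133 ≈ 1.504 in
P − Ia = 8.380 − 1.504 = 45727/6650 ≈ 6.876 in (> 0, runoff occurs)
Q = (45727/6650)²/((45727/6650) + 1000/133) = (2090958529/44222500)/(95727/6650) = 2090958529/636584550 in ≈ 3.285 in

Q = 2090958529/636584550 in ≈ 3.285 in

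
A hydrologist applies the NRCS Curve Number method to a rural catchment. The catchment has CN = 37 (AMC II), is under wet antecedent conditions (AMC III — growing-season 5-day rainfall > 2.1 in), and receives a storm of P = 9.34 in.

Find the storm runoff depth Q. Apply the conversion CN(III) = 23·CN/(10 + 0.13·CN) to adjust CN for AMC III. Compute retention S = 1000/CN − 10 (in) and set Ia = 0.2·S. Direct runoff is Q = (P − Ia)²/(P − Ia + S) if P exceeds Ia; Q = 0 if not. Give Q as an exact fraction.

Q = 111834729889/27632693350 in ≈ 4.047 in

CN(III) from CN(II)=37: (23·37)/(10 + 0.13·37) = 85100/1481 ≈ 57.461
S = 1000/(85100/1481) − 10 = 6300/851 in ≈ 7.403 in
Ia = 0.2·(6300/851) = 1260/851 in ≈ 1.481 in
P − Ia = 9.340 − 1.481 = 334417/42550 ≈ 7.859 in (> 0, runoff occurs)
Q: (334417/42550)² ÷ (649417/42550) = 111834729889/27632693350 in (≈ 4.047 in)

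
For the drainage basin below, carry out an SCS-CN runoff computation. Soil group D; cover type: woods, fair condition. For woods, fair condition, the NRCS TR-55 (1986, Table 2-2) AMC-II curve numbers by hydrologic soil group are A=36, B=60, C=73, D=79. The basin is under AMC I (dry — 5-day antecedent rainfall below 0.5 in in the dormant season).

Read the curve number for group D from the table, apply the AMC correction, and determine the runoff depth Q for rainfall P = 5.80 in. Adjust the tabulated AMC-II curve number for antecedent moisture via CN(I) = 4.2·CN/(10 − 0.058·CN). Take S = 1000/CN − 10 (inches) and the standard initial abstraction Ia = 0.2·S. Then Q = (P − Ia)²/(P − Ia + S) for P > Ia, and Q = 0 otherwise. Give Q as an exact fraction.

Q = 3207681/1694945 in ≈ 1.892 in

NRCS table: woods, fair condition, soil group D → CN(II) = 79
Adjust CN=79 to AMC I: 4.2·79/(10 − 0.058·79) → (1659/5) ÷ (2709/500) = 7900/129 ≈ 61.240
Max retention: S = 1000/(7900/129) − 10 = 500/79 in (≈ 6.329 in)
Ia = 0.2S: 0.2·6.329 = 1.266 in (exactly 100/79)
P − Ia = 5.800 − 1.266 = 1791/395 ≈ 4.534 in (> 0, runoff occurs)
Runoff Q = (P−Ia)²/(P−Ia+S) = (4.534)²/(4.534+6.329) = 3207681/1694945 ≈ 1.892 in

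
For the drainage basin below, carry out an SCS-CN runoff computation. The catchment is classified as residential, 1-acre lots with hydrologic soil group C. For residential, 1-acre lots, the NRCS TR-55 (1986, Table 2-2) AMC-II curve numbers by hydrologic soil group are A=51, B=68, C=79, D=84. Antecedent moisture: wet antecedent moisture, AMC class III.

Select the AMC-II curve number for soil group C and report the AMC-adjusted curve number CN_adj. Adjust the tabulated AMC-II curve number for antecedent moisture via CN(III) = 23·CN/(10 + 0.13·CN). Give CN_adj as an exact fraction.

CN_adj = 181700/2027 ≈ 89.640

NRCS table: residential, 1-acre lots, soil group C → CN(II) = 79
Adjust CN=79 to AMC III: 23·79/(10 + 0.13·79) → 1817 ÷ (2027/100) = 181700/2027 ≈ 89.640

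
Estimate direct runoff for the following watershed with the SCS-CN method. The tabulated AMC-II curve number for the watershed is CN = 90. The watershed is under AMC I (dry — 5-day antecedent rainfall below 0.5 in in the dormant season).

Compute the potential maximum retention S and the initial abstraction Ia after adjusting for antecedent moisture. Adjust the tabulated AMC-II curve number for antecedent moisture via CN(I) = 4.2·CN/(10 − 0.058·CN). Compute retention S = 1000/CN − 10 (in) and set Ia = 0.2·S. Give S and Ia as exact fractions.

S = 500/189 in ≈ 2.646 in; Ia = 100/189 in ≈ 0.529 in

Adjust CN=90 to AMC I: 4.2·90/(10 − 0.058·90) → 378 ÷ (239/50) = 18900/239 ≈ 79.079
Retention S: 1000/CN − 10 with CN=79.079 → S = 500/189 ≈ 2.646 in
Initial abstraction Ia = S/5 = (500/189)/5 = 100/189 ≈ 0.529 in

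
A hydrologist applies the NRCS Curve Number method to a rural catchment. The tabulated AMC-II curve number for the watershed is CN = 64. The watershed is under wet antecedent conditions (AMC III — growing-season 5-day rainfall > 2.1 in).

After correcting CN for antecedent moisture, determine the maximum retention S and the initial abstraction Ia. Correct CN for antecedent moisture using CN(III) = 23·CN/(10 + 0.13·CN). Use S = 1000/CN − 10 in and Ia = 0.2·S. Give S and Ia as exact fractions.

S = 225/92 in ≈ 2.446 in; Ia = 45/92 in ≈ 0.489 in

Wet (AMC III): CN(III) = 23·64/(10 + 0.13·64) = 1472/(458/25) = 18400/229 ≈ 80.349
S = 1000/(18400/229) − 10 = 225/92 in ≈ 2.446 in
Ia = 0.2·(225/92) = 45/92 in ≈ 0.489 in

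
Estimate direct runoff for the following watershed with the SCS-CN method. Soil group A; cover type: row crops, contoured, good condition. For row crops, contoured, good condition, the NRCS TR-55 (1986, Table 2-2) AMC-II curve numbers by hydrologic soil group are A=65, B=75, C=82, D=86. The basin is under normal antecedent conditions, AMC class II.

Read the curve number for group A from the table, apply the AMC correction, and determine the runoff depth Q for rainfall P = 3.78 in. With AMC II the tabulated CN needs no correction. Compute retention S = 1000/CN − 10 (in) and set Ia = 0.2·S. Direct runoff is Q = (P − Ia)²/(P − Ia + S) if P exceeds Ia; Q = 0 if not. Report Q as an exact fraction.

NRCS table: row crops, contoured, good condition, soil group A → CN(II) = 65
Average conditions: CN = 65 (no AMC adjustment).
Max retention: S = 1000/65 − 10 = 70/13 in (≈ 5.385 in)
Initial abstraction Ia = S/5 = (70/13)/5 = 14/13 ≈ 1.077 in
Since P=3.780 > Ia=1.077: effective rainfall P−Ia = 1757/650 in
Q: (1757/650)² ÷ (5257/650) = 441007/488150 in (≈ 0.903 in)

Q = 441007/488150 in ≈ 0.903 in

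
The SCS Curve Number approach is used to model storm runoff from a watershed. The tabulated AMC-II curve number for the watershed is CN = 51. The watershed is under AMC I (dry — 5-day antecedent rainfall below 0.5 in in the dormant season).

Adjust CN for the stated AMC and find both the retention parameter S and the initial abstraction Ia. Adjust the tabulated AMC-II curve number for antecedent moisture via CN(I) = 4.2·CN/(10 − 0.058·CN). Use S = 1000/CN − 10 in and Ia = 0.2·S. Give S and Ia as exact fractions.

S = 3500/153 in ≈ 22.876 in; Ia = 700/153 in ≈ 4.575 in

Dry (AMC I): CN(I) = 4.2·51/(10 − 0.058·51) = (1071/5)/(3521/500) = 15300/503 ≈ 30.417
Retention S: 1000/CN − 10 with CN=30.417 → S = 3500/153 ≈ 22.876 in
Ia = 0.2·(3500/153) = 700/153 in ≈ 4.575 in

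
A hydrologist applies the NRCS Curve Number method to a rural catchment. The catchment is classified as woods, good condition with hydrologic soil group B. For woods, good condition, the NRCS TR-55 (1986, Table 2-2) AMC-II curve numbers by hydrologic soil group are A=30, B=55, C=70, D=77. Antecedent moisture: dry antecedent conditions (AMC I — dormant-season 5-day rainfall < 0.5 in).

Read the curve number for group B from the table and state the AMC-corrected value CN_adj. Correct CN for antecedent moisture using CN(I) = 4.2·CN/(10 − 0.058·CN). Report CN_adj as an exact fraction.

NRCS table: woods, good condition, soil group B → CN(II) = 55
Dry (AMC I): CN(I) = 4.2·55/(10 − 0.058·55) = 231/(681/100) = 7700/227 ≈ 33.921

CN_adj = 7700/227 ≈ 33.921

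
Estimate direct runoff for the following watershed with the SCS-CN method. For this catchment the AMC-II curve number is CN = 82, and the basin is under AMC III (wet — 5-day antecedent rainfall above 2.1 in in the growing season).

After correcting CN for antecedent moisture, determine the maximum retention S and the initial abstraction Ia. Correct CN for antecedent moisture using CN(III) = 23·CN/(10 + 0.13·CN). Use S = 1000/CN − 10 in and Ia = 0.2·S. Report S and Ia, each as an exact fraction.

S = 900/943 in ≈ 0.954 in; Ia = 180/943 in ≈ 0.191 in

Wet (AMC III): CN(III) = 23·82/(10 + 0.13·82) = 1886/(1033/50) = 94300/1033 ≈ 91.288
S = 1000/(94300/1033) − 10 = 900/943 in ≈ 0.954 in
Initial abstraction Ia = S/5 = (900/943)/5 = 180/943 ≈ 0.191 in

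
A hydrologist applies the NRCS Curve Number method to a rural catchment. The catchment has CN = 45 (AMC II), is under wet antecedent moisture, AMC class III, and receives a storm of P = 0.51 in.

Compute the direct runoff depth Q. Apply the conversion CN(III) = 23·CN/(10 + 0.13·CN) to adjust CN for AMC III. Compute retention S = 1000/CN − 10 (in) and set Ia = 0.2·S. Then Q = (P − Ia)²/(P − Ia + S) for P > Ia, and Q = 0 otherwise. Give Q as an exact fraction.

CN(III) from CN(II)=45: (23·45)/(10 + 0.13·45) = 20700/317 ≈ 65.300
S = 1000/(20700/317) − 10 = 1100/207 in ≈ 5.314 in
Initial abstraction Ia = S/5 = (1100/207)/5 = 220/207 ≈ 1.063 in
P = 0.510 ≤ Ia = 1.063 in: entire storm abstracted, Q = 0.

Q = 0 in ≈ 0.000 in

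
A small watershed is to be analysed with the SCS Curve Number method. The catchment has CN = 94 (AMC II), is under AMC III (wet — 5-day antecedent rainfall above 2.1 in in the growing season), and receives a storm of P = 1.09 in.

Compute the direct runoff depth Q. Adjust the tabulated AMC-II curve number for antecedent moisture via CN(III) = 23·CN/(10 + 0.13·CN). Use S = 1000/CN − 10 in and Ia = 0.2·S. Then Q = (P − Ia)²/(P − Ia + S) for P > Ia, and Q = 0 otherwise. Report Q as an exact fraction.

Adjust CN=94 to AMC III: 23·94/(10 + 0.13·94) → 2162 ÷ (1111/50) = 108100/1111 ≈ 97.300
S = 1000/(108100/1111) − 10 = 300/1081 in ≈ 0.278 in
Ia = 0.2S: 0.2·0.278 = 0.056 in (exactly 60/1081)
P − Ia = 1.090 − 0.056 = 111829/108100 ≈ 1.034 in (> 0, runoff occurs)
Q = (111829/108100)²/((111829/108100) + 300/1081) = (12505725241/11685610000)/(141829/108100) = 12505725241/15331714900 in ≈ 0.816 in

Q = 12505725241/15331714900 in ≈ 0.816 in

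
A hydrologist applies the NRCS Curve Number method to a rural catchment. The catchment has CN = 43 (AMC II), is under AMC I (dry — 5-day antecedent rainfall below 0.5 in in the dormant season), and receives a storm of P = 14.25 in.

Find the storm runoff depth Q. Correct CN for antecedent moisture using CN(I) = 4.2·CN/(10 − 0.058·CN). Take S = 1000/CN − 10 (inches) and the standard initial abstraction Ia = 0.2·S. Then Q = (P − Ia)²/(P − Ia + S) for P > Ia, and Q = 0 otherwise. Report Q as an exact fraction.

Q = 4807171/3013612 in ≈ 1.595 in

CN(I) from CN(II)=43: (4.2·43)/(10 − 0.058·43) = 30100/1251 ≈ 24.061
S = 1000/(30100/1251) − 10 = 9500/301 in ≈ 31.561 in
Ia = 0.2·(9500/301) = 1900/301 in ≈ 6.312 in
P − Ia = 14.250 − 6.312 = 9557/1204 ≈ 7.938 in (> 0, runoff occurs)
Runoff Q = (P−Ia)²/(P−Ia+S) = (7.938)²/(7.938+31.561) = 4807171/3013612 ≈ 1.595 in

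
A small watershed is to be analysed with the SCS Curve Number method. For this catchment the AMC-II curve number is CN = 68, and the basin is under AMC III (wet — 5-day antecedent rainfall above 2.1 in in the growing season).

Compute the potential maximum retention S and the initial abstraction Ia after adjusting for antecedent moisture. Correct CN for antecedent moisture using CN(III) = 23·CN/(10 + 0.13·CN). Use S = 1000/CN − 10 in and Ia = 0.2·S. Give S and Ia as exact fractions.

Adjust CN=68 to AMC III: 23·68/(10 + 0.13·68) → 1564 ÷ (471/25) = 39100/471 ≈ 83.015
Retention S: 1000/CN − 10 with CN=83.015 → S = 800/391 ≈ 2.046 in
Initial abstraction Ia = S/5 = (800/391)/5 = 160/391 ≈ 0.409 in

S = 800/391 in ≈ 2.046 in; Ia = 160/391 in ≈ 0.409 in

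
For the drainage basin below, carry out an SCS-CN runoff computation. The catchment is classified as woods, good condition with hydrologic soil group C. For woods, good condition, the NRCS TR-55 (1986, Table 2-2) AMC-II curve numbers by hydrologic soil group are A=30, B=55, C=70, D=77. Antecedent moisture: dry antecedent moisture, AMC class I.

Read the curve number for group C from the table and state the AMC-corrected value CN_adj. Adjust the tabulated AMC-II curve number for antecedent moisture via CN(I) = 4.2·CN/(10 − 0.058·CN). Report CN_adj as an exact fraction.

NRCS table: woods, good condition, soil group C → CN(II) = 70
Dry (AMC I): CN(I) = 4.2·70/(10 − 0.058·70) = 294/(297/50) = 4900/99 ≈ 49.495

CN_adj = 4900/99 ≈ 49.495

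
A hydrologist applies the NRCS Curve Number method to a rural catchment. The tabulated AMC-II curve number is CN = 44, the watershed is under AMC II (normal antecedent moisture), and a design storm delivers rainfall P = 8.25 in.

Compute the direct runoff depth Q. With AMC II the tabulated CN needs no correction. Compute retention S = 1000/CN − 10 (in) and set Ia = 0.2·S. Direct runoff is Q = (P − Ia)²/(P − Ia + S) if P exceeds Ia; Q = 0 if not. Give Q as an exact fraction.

Q = 63001/35684 in ≈ 1.766 in

Average conditions: CN = 44 (no AMC adjustment).
Max retention: S = 1000/44 − 10 = 140/11 in (≈ 12.727 in)
Ia = 0.2·(140/11) = 28/11 in ≈ 2.545 in
Excess rainfall: 8.250 − 2.545 = 5.705 in; P > Ia so Q > 0
Runoff Q = (P−Ia)²/(P−Ia+S) = (5.705)²/(5.705+12.727) = 63001/35684 ≈ 1.766 in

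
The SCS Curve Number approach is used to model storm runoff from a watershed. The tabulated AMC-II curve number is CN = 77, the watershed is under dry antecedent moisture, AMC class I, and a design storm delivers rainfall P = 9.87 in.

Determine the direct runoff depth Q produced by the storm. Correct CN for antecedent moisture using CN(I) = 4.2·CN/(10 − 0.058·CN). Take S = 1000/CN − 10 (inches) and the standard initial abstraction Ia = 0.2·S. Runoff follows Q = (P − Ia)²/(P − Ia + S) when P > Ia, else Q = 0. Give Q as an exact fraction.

Q = 1865898628441/406833804300 in ≈ 4.586 in

Dry (AMC I): CN(I) = 4.2·77/(10 − 0.058·77) = (1617/5)/(2767/500) = 161700/2767 ≈ 58.439
Retention S: 1000/CN − 10 with CN=58.439 → S = 11500/1617 ≈ 7.112 in
Ia = 0.2S: 0.2·7.112 = 1.422 in (exactly 2300/1617)
P − Ia = 9.870 − 1.422 = 1365979/161700 ≈ 8.448 in (> 0, runoff occurs)
Runoff Q = (P−Ia)²/(P−Ia+S) = (8.448)²/(8.448+7.112) = 1865898628441/406833804300 ≈ 4.586 in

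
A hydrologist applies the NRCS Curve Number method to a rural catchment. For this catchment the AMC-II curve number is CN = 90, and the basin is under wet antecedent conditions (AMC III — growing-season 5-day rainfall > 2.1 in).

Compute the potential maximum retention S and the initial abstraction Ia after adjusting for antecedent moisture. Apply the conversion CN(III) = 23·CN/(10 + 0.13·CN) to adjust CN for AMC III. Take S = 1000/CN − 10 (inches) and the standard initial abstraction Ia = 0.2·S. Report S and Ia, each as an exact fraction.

S = 100/207 in ≈ 0.483 in; Ia = 20/207 in ≈ 0.097 in

CN(III) from CN(II)=90: (23·90)/(10 + 0.13·90) = 20700/217 ≈ 95.392
Retention S: 1000/CN − 10 with CN=95.392 → S = 100/207 ≈ 0.483 in
Initial abstraction Ia = S/5 = (100/207)/5 = 20/207 ≈ 0.097 in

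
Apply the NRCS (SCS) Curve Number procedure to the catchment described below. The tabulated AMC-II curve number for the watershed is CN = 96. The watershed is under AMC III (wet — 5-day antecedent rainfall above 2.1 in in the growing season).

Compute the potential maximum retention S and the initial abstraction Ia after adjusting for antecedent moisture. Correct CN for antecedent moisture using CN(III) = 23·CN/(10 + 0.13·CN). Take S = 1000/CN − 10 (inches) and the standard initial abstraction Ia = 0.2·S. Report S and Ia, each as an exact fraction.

Wet (AMC III): CN(III) = 23·96/(10 + 0.13·96) = 2208/(562/25) = 27600/281 ≈ 98.221
Retention S: 1000/CN − 10 with CN=98.221 → S = 25/138 ≈ 0.181 in
Ia = 0.2S: 0.2·0.181 = 0.036 in (exactly 5/138)

S = 25/138 in ≈ 0.181 in; Ia = 5/138 in ≈ 0.036 in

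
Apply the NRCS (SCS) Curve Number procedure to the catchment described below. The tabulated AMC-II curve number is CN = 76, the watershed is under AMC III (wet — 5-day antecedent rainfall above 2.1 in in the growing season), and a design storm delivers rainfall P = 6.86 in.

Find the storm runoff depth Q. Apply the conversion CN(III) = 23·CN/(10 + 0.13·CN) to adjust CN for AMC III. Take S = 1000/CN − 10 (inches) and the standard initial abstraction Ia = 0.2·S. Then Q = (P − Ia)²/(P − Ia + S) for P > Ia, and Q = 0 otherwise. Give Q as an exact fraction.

Q = 20704619881/3799518350 in ≈ 5.449 in

Adjust CN=76 to AMC III: 23·76/(10 + 0.13·76) → 1748 ÷ (497/25) = 43700/497 ≈ 87.928
Retention S: 1000/CN − 10 with CN=87.928 → S = 600/437 ≈ 1.373 in
Ia = 0.2S: 0.2·1.373 = 0.275 in (exactly 120/437)
Excess rainfall: 6.860 − 0.275 = 6.585 in; P > Ia so Q > 0
Q = (143891/21850)²/((143891/21850) + 600/437) = (20704619881/477422500)/(173891/21850) = 20704619881/3799518350 in ≈ 5.449 in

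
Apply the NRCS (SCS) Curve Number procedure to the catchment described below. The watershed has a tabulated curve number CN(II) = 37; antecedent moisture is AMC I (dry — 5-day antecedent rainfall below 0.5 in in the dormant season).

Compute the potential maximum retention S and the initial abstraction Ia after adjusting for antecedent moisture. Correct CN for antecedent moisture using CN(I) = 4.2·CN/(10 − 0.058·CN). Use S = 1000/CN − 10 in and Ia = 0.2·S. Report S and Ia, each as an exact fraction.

S = 1500/37 in ≈ 40.541 in; Ia = 300/37 in ≈ 8.108 in

Dry (AMC I): CN(I) = 4.2·37/(10 − 0.058·37) = (777/5)/(3927/500) = 3700/187 ≈ 19.786
Max retention: S = 1000/(3700/187) − 10 = 1500/37 in (≈ 40.541 in)
Ia = 0.2·(1500/37) = 300/37 in ≈ 8.108 in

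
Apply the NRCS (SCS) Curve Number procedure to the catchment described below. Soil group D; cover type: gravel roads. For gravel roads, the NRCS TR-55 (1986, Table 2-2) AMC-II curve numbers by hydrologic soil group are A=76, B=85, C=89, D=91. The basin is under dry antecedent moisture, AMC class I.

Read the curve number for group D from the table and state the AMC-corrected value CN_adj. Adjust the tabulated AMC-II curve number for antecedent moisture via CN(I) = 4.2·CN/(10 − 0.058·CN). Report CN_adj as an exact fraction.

CN_adj = 63700/787 ≈ 80.940

NRCS table: gravel roads, soil group D → CN(II) = 91
CN(I) from CN(II)=91: (4.2·91)/(10 − 0.058·91) = 63700/787 ≈ 80.940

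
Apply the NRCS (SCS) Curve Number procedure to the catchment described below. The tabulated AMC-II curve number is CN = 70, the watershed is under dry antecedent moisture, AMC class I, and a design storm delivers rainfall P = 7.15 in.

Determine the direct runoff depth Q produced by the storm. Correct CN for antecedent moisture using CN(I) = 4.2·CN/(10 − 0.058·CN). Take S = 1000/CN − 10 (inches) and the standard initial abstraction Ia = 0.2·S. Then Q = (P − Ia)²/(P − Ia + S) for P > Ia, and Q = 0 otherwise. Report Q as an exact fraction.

Q = 25070049/14706860 in ≈ 1.705 in

Dry (AMC I): CN(I) = 4.2·70/(10 − 0.058·70) = 294/(297/50) = 4900/99 ≈ 49.495
S = 1000/(4900/99) − 10 = 500/49 in ≈ 10.204 in
Initial abstraction Ia = S/5 = (500/49)/5 = 100/49 ≈ 2.041 in
Since P=7.150 > Ia=2.041: effective rainfall P−Ia = 5007/980 in
Runoff Q = (P−Ia)²/(P−Ia+S) = (5.109)²/(5.109+10.204) = 25070049/14706860 ≈ 1.705 in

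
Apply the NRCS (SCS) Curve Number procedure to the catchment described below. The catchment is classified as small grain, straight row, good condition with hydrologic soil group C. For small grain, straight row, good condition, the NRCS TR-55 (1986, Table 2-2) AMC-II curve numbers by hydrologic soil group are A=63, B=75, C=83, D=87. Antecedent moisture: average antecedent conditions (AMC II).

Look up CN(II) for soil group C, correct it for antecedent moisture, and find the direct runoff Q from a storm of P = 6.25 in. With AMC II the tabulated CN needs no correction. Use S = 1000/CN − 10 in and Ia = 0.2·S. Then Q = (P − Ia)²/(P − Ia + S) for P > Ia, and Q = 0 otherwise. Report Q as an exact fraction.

NRCS table: small grain, straight row, good condition, soil group C → CN(II) = 83
Average conditions: CN = 83 (no AMC adjustment).
S = 1000/83 − 10 = 170/83 in ≈ 2.048 in
Initial abstraction Ia = S/5 = (170/83)/5 = 34/83 ≈ 0.410 in
Since P=6.250 > Ia=0.410: effective rainfall P−Ia = 1939/332 in
Q: (1939/332)² ÷ (2619/332) = 3759721/869508 in (≈ 4.324 in)

Q = 3759721/869508 in ≈ 4.324 in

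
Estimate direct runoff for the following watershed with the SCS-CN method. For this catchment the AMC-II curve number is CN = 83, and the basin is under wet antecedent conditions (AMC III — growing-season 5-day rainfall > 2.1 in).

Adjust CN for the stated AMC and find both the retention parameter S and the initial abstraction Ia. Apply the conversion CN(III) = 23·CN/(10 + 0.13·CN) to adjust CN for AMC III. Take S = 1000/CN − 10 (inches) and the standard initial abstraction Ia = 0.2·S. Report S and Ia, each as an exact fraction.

CN(III) from CN(II)=83: (23·83)/(10 + 0.13·83) = 190900/2079 ≈ 91.823
Max retention: S = 1000/(190900/2079) − 10 = 1700/1909 in (≈ 0.891 in)
Ia = 0.2S: 0.2·0.891 = 0.178 in (exactly 340/1909)

S = 1700/1909 in ≈ 0.891 in; Ia = 340/1909 in ≈ 0.178 in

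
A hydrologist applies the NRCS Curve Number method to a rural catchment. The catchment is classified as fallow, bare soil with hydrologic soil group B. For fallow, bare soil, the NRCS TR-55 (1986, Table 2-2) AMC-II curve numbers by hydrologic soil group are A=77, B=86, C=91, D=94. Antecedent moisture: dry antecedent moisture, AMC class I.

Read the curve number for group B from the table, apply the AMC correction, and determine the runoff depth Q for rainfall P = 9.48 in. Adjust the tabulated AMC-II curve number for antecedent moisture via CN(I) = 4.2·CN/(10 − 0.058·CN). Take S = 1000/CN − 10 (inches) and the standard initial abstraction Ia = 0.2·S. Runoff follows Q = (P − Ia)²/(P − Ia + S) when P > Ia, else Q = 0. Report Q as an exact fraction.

Q = 788093329/130847925 in ≈ 6.023 in

NRCS table: fallow, bare soil, soil group B → CN(II) = 86
Dry (AMC I): CN(I) = 4.2·86/(10 − 0.058·86) = (1806/5)/(1253/250) = 12900/179 ≈ 72.067
S = 1000/(12900/179) − 10 = 500/129 in ≈ 3.876 in
Ia = 0.2·(500/129) = 100/129 in ≈ 0.775 in
P − Ia = 9.480 − 0.775 = 28073/3225 ≈ 8.705 in (> 0, runoff occurs)
Q: (28073/3225)² ÷ (40573/3225) = 788093329/130847925 in (≈ 6.023 in)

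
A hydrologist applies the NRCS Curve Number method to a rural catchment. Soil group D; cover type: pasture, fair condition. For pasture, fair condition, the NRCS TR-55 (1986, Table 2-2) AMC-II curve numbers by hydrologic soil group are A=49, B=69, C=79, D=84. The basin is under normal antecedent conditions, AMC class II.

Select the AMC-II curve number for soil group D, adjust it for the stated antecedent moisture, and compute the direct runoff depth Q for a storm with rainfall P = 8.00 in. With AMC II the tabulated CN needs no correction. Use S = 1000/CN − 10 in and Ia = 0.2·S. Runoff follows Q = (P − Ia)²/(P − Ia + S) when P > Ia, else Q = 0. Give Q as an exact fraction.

NRCS table: pasture, fair condition, soil group D → CN(II) = 84
CN(II) = 84; AMC II needs no correction.
Max retention: S = 1000/84 − 10 = 40/21 in (≈ 1.905 in)
Initial abstraction Ia = S/5 = (40/21)/5 = 8/21 ≈ 0.381 in
P − Ia = 8.000 − 0.381 = 160/21 ≈ 7.619 in (> 0, runoff occurs)
Q = (160/21)²/((160/21) + 40/21) = (25600/441)/(200/21) = 128/21 in ≈ 6.095 in

Q = 128/21 in ≈ 6.095 in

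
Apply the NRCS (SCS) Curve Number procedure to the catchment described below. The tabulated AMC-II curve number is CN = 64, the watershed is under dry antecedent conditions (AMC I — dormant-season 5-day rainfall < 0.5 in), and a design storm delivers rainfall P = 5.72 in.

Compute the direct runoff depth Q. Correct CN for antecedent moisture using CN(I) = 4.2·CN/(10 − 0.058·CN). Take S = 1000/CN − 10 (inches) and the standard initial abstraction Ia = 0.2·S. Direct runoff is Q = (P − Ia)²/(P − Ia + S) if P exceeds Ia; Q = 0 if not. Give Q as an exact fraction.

Q = 4532641/8052800 in ≈ 0.563 in

CN(I) from CN(II)=64: (4.2·64)/(10 − 0.058·64) = 5600/131 ≈ 42.748
S = 1000/(5600/131) − 10 = 375/28 in ≈ 13.393 in
Ia = 0.2S: 0.2·13.393 = 2.679 in (exactly 75/28)
Excess rainfall: 5.720 − 2.679 = 3.041 in; P > Ia so Q > 0
Q = (2129/700)²/((2129/700) + 375/28) = (4532641/490000)/(2876/175) = 4532641/8052800 in ≈ 0.563 in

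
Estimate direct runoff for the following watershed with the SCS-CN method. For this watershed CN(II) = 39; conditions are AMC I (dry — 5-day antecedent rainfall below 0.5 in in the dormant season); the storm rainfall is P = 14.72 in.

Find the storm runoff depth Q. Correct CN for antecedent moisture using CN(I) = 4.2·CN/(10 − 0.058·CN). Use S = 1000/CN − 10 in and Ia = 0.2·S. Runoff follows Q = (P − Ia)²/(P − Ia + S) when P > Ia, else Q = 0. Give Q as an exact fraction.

CN(I) from CN(II)=39: (4.2·39)/(10 − 0.058·39) = 81900/3869 ≈ 21.168
Retention S: 1000/CN − 10 with CN=21.168 → S = 30500/819 ≈ 37.241 in
Ia = 0.2S: 0.2·37.241 = 7.448 in (exactly 6100/819)
P − Ia = 14.720 − 7.448 = 148892/20475 ≈ 7.272 in (> 0, runoff occurs)
Q: (148892/20475)² ÷ (911392/20475) = 1385551729/1166296950 in (≈ 1.188 in)

Q = 1385551729/1166296950 in ≈ 1.188 in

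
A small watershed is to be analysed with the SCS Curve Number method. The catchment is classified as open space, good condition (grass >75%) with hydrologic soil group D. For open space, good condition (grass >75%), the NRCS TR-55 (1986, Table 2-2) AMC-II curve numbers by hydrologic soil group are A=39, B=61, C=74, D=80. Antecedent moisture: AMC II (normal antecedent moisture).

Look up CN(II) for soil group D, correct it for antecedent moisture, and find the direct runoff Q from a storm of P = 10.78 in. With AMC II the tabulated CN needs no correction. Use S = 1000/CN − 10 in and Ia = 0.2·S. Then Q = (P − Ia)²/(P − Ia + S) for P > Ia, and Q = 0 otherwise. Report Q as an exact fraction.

Q = 132098/15975 in ≈ 8.269 in

NRCS table: open space, good condition (grass >75%), soil group D → CN(II) = 80
AMC II — tabulated CN = 80 applies directly.
S = 1000/80 − 10 = 5/2 in ≈ 2.500 in
Initial abstraction Ia = S/5 = (5/2)/5 = 1/2 ≈ 0.500 in
Since P=10.780 > Ia=0.500: effective rainfall P−Ia = 257/25 in
Q: (257/25)² ÷ (639/50) = 132098/15975 in (≈ 8.269 in)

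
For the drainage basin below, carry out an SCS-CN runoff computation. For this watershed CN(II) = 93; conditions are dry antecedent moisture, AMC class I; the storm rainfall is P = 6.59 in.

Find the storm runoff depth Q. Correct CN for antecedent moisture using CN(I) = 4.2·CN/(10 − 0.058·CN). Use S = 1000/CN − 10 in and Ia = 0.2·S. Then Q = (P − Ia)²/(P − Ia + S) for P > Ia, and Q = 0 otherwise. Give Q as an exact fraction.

Q = 30227647321/6245721900 in ≈ 4.840 in

Dry (AMC I): CN(I) = 4.2·93/(10 − 0.058·93) = (1953/5)/(2303/500) = 27900/329 ≈ 84.802
S = 1000/(27900/329) − 10 = 500/279 in ≈ 1.792 in
Ia = 0.2·(500/279) = 100/279 in ≈ 0.358 in
Excess rainfall: 6.590 − 0.358 = 6.232 in; P > Ia so Q > 0
Q = (173861/27900)²/((173861/27900) + 500/279) = (30227647321/778410000)/(223861/27900) = 30227647321/6245721900 in ≈ 4.840 in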